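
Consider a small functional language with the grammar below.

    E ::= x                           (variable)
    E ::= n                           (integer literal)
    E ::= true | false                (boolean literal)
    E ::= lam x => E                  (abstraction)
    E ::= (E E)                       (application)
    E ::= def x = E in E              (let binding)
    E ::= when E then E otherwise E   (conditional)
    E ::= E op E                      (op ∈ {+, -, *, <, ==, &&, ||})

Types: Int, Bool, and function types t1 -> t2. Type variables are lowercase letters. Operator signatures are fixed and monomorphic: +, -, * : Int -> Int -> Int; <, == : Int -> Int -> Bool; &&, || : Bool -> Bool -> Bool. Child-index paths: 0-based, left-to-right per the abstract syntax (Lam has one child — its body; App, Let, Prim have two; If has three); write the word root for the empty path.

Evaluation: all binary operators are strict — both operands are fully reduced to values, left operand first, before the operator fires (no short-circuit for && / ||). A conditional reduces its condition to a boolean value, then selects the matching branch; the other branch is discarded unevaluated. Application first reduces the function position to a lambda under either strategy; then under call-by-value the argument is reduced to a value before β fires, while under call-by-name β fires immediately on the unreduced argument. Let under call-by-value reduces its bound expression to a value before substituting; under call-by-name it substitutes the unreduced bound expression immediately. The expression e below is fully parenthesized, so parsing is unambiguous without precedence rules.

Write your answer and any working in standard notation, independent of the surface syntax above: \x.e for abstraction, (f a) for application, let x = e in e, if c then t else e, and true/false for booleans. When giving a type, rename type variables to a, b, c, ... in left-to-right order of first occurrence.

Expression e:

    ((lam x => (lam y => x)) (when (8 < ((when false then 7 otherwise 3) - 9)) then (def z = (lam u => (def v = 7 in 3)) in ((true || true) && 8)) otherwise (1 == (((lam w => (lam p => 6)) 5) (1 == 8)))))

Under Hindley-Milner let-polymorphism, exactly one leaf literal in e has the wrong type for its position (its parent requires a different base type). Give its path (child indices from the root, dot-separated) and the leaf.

Working:
x : a
\y._ : b -> a
\x._ : a -> b -> a
  unify Int ~ Int
  unify Bool ~ Bool
  unify Int ~ Int
  unify Int ~ Int
  unify Int ~ Int
  unify Int ~ Int
  unify Bool ~ Bool
let v : Int
\u._ : c -> Int
let z : forall. c -> Int
  unify Bool ~ Bool
  unify Bool ~ Bool
  unify Bool ~ Bool
  unify Int ~ Bool
  FAIL: mismatch Int ~ Bool

Answer: 1.1.1.1 : 8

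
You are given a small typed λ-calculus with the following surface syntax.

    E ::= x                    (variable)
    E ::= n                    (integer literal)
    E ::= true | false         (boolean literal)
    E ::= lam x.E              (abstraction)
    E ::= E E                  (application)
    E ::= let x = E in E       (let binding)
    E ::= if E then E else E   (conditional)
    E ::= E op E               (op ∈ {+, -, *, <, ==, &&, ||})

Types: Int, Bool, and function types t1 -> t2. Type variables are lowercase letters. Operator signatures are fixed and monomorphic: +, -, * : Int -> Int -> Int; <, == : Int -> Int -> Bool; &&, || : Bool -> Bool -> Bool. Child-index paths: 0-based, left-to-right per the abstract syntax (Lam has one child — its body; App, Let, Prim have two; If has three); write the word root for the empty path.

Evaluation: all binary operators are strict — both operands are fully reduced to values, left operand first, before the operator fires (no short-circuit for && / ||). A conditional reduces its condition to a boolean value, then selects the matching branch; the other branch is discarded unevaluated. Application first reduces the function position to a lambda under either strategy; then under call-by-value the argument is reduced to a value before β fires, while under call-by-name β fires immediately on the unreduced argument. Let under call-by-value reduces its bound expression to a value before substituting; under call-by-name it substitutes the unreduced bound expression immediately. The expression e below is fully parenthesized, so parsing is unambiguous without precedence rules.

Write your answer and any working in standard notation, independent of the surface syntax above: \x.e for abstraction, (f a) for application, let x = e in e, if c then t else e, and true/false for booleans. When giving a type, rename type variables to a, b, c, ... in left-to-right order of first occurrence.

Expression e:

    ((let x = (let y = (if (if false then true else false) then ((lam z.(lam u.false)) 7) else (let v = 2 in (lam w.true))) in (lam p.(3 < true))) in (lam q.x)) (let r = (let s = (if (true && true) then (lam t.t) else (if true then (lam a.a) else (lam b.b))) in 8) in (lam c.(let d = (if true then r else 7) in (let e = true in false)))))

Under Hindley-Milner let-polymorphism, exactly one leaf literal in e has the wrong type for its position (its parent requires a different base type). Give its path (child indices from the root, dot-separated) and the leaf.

Trace:
  unify Bool ~ Bool
  unify Bool ~ Bool
  unify Bool ~ Bool
\u._ : b -> Bool
\z._ : a -> b -> Bool
  unify a -> b -> Bool ~ Int -> c
  unify a ~ Int
  unify b -> Bool ~ c
_ _ : b -> Bool
let v : Int
\w._ : d -> Bool
  unify b -> Bool ~ d -> Bool
  unify b ~ d
  unify Bool ~ Bool
let y : forall. d -> Bool
  unify Int ~ Int
  unify Bool ~ Int
  FAIL: mismatch Bool ~ Int

Answer: 0.0.1.0.1 : true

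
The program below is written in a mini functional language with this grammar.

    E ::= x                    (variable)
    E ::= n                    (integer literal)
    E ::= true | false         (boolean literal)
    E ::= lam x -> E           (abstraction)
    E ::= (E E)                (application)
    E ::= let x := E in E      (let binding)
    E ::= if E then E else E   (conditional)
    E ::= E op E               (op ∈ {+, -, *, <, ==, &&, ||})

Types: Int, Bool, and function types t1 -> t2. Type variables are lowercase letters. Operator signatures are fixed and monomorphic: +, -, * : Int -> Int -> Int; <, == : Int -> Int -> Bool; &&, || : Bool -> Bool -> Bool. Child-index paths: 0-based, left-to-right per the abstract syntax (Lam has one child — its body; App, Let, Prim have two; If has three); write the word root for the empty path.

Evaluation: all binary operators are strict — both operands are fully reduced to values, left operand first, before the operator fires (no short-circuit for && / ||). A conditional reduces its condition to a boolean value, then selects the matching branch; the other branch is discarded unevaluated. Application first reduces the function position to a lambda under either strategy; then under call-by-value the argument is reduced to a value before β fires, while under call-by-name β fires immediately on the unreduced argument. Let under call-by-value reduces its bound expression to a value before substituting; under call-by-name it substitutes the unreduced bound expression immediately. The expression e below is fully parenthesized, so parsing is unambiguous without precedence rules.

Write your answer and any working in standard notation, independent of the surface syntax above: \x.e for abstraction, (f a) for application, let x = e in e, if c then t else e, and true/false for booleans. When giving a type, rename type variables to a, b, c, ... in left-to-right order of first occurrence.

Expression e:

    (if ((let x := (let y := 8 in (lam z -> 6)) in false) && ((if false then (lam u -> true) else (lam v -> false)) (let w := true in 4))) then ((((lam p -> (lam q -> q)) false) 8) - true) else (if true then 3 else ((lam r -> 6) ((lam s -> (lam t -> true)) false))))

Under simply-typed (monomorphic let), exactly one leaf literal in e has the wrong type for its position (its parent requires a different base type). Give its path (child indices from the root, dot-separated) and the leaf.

Answer: 1.1 : true

Trace:
let y : Int
\z._ : a -> Int
let x : a -> Int
  unify Bool ~ Bool
  unify Bool ~ Bool
\u._ : b -> Bool
\v._ : c -> Bool
  unify b -> Bool ~ c -> Bool
  unify b ~ c
  unify Bool ~ Bool
let w : Bool
  unify c -> Bool ~ Int -> d
  unify c ~ Int
  unify Bool ~ d
_ _ : Bool
  unify Bool ~ Bool
  unify Bool ~ Bool
q : f
\q._ : f -> f
\p._ : e -> f -> f
  unify e -> f -> f ~ Bool -> g
  unify e ~ Bool
  unify f -> f ~ g
_ _ : f -> f
  unify f -> f ~ Int -> h
  unify f ~ Int
  unify Int ~ h
_ _ : Int
  unify Int ~ Int
  unify Bool ~ Int
  FAIL: mismatch Bool ~ Int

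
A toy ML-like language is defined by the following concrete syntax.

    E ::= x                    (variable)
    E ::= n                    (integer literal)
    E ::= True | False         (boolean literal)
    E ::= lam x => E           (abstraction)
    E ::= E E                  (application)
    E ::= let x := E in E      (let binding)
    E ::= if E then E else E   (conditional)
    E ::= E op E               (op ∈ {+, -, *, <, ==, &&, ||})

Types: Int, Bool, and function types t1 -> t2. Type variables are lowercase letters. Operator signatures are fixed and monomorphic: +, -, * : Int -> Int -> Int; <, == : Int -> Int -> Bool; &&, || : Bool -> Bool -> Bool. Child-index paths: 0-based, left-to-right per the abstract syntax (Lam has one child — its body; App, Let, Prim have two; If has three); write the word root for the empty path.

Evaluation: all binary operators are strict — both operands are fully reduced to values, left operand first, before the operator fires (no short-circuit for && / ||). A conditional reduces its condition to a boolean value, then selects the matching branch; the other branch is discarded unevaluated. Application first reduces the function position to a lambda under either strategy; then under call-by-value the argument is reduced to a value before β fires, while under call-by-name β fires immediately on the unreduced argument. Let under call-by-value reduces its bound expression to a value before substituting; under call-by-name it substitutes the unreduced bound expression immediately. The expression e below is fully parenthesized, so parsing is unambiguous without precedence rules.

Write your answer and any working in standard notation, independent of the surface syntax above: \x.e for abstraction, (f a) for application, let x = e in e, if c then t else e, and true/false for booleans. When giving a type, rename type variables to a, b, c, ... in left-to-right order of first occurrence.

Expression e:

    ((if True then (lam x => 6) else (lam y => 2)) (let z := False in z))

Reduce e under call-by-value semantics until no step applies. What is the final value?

Working:
step 0: ((if true then (\x.6) else (\y.2)) (let z = false in z))
step 1: [if@0] ((\x.6) (let z = false in z))
step 2: [let@1] ((\x.6) false)
step 3: [beta@root] 6

Answer: 6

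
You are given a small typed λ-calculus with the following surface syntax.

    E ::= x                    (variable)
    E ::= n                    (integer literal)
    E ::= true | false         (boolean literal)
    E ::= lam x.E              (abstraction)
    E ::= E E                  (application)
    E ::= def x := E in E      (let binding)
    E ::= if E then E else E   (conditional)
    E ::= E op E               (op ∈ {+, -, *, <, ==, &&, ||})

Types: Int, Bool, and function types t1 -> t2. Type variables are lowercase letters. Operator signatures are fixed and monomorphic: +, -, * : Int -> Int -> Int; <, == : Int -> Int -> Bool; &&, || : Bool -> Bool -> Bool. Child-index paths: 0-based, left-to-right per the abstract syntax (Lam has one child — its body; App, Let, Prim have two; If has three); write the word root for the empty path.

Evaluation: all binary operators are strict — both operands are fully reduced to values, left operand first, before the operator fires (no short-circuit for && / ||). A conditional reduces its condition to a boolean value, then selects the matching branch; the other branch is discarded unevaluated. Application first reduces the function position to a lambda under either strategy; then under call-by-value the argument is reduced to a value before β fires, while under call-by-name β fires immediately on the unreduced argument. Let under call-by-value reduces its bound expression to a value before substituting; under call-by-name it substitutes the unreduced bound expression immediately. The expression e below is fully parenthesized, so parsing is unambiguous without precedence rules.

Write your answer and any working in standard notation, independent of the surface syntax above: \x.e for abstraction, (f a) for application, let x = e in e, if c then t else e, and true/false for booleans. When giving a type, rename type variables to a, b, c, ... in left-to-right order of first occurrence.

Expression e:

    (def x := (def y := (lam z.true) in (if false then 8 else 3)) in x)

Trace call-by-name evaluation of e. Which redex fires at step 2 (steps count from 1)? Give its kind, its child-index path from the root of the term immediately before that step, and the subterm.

Answer: let at root : (let y = (\z.true) in (if false then 8 else 3))

Derivation:
step 0: (let x = (let y = (\z.true) in (if false then 8 else 3)) in x)
step 1: [let@root] (let y = (\z.true) in (if false then 8 else 3))
step 2: [let@root] (if false then 8 else 3)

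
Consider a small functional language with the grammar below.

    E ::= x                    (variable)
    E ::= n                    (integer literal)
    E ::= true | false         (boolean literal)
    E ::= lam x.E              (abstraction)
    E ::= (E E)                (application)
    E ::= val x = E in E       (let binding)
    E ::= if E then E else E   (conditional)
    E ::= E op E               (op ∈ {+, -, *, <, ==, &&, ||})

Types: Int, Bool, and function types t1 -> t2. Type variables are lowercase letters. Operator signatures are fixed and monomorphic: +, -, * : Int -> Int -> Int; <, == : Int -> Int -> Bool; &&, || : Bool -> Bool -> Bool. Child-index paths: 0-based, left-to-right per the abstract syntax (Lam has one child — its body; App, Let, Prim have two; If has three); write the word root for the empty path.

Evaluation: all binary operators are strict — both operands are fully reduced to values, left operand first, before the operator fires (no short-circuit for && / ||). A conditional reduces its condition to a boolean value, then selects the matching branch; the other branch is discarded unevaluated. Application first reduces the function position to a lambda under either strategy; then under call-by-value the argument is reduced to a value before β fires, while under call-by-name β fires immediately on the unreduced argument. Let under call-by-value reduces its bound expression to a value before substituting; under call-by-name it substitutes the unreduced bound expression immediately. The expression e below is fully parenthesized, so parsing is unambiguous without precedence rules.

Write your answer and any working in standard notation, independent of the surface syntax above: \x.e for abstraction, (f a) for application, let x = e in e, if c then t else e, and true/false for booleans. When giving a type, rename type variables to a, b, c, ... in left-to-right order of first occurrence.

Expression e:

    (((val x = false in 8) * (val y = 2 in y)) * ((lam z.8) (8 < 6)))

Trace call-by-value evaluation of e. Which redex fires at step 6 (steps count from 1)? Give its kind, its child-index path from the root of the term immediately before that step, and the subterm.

Answer: delta at root : (16 * 8)

Trace:
step 0: (((let x = false in 8) * (let y = 2 in y)) * ((\z.8) (8 < 6)))
step 1: [let@0.0] ((8 * (let y = 2 in y)) * ((\z.8) (8 < 6)))
step 2: [let@0.1] ((8 * 2) * ((\z.8) (8 < 6)))
step 3: [delta@0] (16 * ((\z.8) (8 < 6)))
step 4: [delta@1.1] (16 * ((\z.8) false))
step 5: [beta@1] (16 * 8)
step 6: [delta@root] 128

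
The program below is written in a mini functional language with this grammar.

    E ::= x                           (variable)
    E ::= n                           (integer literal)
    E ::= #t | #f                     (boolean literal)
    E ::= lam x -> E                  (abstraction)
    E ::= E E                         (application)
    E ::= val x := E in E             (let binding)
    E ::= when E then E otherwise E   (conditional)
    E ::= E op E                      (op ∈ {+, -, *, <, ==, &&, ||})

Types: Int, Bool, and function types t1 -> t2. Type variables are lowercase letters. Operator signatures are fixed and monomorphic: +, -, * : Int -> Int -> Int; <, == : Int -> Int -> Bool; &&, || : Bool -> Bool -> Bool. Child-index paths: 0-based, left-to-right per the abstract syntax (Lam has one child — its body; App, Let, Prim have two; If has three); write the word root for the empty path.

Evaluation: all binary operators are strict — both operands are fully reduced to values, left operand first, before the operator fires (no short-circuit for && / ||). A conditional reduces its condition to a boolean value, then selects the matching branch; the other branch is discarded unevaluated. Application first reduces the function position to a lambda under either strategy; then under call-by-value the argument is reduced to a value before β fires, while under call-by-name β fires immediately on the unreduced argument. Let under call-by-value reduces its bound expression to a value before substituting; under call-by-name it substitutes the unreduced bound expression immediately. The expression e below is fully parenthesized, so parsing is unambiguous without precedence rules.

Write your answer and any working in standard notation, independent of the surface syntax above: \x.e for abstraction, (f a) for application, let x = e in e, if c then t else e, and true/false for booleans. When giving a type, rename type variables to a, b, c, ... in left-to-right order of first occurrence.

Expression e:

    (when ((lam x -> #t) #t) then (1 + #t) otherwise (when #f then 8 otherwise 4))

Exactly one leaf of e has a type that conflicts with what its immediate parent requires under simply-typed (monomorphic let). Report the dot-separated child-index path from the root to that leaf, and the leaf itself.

Answer: 1.1 : true

Working:
\x._ : a -> Bool
  unify a -> Bool ~ Bool -> b
  unify a ~ Bool
  unify Bool ~ b
_ _ : Bool
  unify Bool ~ Bool
  unify Int ~ Int
  unify Bool ~ Int
  FAIL: mismatch Bool ~ Int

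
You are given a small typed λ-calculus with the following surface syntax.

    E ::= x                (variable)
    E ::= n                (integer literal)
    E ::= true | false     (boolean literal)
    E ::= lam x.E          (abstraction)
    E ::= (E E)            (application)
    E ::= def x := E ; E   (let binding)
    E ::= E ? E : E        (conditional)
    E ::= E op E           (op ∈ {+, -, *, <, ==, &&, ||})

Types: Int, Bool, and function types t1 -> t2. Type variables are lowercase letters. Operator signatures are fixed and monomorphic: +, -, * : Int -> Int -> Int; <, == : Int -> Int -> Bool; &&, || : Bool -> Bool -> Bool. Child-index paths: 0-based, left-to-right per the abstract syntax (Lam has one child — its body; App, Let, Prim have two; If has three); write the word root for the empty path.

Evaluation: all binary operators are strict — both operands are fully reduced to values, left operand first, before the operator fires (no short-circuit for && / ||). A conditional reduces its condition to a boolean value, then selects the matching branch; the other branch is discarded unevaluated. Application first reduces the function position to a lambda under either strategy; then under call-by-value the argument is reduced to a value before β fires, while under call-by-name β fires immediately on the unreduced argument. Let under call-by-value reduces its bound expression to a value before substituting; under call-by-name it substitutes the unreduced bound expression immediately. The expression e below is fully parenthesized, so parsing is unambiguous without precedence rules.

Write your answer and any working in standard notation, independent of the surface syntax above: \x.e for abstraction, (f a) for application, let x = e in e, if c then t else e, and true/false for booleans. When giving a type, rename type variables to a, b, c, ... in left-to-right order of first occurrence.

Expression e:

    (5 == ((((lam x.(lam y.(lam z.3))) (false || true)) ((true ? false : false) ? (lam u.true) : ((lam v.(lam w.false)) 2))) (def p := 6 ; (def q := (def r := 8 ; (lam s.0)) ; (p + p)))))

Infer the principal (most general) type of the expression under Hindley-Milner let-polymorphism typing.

Working:
  unify Int ~ Int
\z._ : c -> Int
\y._ : b -> c -> Int
\x._ : a -> b -> c -> Int
  unify Bool ~ Bool
  unify Bool ~ Bool
  unify a -> b -> c -> Int ~ Bool -> d
  unify a ~ Bool
  unify b -> c -> Int ~ d
_ _ : b -> c -> Int
  unify Bool ~ Bool
  unify Bool ~ Bool
  unify Bool ~ Bool
\u._ : e -> Bool
\w._ : g -> Bool
\v._ : f -> g -> Bool
  unify f -> g -> Bool ~ Int -> h
  unify f ~ Int
  unify g -> Bool ~ h
_ _ : g -> Bool
  unify e -> Bool ~ g -> Bool
  unify e ~ g
  unify Bool ~ Bool
  unify b -> c -> Int ~ (g -> Bool) -> i
  unify b ~ g -> Bool
  unify c -> Int ~ i
_ _ : c -> Int
let p : Int
let r : Int
\s._ : j -> Int
let q : forall. j -> Int
p : Int
  unify Int ~ Int
p : Int
  unify Int ~ Int
  unify c -> Int ~ Int -> k
  unify c ~ Int
  unify Int ~ k
_ _ : Int
  unify Int ~ Int

Answer: Bool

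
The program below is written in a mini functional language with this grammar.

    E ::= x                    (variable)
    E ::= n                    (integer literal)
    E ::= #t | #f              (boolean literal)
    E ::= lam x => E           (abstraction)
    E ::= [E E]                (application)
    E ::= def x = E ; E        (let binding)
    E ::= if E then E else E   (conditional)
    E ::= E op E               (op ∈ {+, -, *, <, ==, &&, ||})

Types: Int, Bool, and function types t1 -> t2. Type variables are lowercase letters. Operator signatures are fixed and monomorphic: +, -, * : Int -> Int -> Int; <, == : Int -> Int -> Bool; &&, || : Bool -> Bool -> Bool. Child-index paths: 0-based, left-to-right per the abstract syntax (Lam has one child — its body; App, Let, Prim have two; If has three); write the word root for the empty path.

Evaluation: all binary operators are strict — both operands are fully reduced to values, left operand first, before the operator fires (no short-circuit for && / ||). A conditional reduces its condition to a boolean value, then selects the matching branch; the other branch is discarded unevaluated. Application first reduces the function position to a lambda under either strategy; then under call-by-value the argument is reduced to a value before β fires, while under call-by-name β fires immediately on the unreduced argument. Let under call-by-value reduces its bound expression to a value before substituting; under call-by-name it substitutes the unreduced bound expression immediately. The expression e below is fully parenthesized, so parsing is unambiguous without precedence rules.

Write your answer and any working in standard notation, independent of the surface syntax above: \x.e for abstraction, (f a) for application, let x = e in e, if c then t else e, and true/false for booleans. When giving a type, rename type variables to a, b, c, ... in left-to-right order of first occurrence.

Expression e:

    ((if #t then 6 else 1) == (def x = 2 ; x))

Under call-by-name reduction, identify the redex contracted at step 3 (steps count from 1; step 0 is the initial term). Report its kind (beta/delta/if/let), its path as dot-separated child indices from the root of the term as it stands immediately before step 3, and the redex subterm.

Answer: delta at root : (6 == 2)

Derivation:
step 0: ((if true then 6 else 1) == (let x = 2 in x))
step 1: [if@0] (6 == (let x = 2 in x))
step 2: [let@1] (6 == 2)
step 3: [delta@root] false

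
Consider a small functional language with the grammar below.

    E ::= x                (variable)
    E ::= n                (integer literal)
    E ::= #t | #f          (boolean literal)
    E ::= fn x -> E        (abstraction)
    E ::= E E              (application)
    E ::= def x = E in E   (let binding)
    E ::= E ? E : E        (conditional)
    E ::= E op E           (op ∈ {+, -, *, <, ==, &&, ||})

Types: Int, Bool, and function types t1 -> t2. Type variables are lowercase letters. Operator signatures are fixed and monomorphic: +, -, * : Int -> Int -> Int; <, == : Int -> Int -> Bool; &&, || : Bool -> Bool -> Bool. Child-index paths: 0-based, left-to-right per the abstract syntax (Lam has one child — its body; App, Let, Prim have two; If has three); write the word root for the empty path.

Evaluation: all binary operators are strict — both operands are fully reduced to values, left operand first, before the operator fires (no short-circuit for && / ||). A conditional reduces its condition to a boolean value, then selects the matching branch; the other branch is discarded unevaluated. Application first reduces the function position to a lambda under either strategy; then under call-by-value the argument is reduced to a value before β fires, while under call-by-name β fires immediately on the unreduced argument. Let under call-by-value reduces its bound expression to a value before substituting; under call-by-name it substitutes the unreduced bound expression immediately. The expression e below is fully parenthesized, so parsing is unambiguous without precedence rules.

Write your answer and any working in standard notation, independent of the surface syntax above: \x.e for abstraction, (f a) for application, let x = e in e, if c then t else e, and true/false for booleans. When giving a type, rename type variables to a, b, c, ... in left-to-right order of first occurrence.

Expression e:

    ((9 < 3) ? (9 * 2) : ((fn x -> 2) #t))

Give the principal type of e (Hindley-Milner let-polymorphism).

Answer: Int

Derivation:
  unify Int ~ Int
  unify Int ~ Int
  unify Bool ~ Bool
  unify Int ~ Int
  unify Int ~ Int
\x._ : a -> Int
  unify a -> Int ~ Bool -> b
  unify a ~ Bool
  unify Int ~ b
_ _ : Int
  unify Int ~ Int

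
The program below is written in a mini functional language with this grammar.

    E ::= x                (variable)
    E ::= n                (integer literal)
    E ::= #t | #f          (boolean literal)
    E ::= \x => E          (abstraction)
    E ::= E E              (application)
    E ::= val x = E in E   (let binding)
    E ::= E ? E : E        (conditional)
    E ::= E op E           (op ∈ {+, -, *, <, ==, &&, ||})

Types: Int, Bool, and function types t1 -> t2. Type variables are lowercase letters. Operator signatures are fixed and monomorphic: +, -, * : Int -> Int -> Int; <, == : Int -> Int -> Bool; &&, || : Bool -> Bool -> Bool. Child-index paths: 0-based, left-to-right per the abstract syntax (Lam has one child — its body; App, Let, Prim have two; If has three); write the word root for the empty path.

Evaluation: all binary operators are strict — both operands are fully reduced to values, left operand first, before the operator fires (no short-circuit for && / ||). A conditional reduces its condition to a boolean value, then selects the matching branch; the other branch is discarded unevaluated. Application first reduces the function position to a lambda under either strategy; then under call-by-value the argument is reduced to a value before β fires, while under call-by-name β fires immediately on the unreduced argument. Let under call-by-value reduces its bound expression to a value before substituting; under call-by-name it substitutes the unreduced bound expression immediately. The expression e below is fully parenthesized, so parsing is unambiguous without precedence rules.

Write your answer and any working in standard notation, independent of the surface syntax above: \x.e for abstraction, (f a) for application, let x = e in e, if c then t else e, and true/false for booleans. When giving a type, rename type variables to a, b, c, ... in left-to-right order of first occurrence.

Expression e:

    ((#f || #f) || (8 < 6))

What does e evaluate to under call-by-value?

Answer: false

Derivation:
step 0: ((false || false) || (8 < 6))
step 1: [delta@0] (false || (8 < 6))
step 2: [delta@1] (false || false)
step 3: [delta@root] false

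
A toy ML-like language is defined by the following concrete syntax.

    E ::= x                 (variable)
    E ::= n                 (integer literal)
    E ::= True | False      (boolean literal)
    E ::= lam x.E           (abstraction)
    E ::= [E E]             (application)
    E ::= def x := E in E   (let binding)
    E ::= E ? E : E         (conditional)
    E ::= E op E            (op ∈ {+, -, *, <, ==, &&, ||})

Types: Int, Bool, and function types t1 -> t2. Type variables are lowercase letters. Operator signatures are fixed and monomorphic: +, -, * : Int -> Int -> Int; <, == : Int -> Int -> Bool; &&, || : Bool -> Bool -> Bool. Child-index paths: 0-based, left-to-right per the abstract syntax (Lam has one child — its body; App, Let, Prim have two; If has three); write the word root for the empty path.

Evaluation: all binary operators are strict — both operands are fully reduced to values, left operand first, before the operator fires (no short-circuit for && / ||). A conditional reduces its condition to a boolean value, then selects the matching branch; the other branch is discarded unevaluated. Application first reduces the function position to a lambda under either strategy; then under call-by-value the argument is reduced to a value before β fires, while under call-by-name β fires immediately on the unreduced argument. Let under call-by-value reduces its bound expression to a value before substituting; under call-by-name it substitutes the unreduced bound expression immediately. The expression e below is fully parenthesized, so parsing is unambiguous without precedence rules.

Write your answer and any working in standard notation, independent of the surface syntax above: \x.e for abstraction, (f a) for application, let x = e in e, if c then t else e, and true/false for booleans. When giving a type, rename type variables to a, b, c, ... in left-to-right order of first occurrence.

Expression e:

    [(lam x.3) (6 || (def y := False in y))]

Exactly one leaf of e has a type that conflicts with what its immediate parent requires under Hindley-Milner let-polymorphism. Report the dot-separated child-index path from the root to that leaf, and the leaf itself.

Answer: 1.0 : 6

Derivation:
\x._ : a -> Int
  unify Int ~ Bool
  FAIL: mismatch Int ~ Bool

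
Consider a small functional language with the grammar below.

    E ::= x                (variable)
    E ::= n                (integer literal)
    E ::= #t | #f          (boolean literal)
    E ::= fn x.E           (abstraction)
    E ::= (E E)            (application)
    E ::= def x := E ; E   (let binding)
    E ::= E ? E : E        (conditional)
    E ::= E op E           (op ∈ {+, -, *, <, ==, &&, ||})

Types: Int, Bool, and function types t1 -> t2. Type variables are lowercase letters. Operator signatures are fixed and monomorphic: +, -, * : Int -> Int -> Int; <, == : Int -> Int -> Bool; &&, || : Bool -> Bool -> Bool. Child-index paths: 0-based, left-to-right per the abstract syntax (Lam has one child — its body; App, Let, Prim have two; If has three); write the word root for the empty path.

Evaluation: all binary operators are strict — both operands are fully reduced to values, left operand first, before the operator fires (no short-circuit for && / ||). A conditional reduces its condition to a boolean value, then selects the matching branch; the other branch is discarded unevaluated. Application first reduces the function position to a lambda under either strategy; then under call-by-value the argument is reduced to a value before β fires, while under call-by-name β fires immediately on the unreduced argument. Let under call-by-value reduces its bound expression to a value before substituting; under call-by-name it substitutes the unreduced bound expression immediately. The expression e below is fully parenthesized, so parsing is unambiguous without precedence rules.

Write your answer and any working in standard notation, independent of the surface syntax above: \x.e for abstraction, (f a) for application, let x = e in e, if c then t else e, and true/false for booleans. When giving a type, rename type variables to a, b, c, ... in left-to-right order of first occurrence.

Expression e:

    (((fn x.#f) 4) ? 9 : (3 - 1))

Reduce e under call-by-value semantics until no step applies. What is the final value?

Answer: 2

Working:
step 0: (if ((\x.false) 4) then 9 else (3 - 1))
step 1: [beta@0] (if false then 9 else (3 - 1))
step 2: [if@root] (3 - 1)
step 3: [delta@root] 2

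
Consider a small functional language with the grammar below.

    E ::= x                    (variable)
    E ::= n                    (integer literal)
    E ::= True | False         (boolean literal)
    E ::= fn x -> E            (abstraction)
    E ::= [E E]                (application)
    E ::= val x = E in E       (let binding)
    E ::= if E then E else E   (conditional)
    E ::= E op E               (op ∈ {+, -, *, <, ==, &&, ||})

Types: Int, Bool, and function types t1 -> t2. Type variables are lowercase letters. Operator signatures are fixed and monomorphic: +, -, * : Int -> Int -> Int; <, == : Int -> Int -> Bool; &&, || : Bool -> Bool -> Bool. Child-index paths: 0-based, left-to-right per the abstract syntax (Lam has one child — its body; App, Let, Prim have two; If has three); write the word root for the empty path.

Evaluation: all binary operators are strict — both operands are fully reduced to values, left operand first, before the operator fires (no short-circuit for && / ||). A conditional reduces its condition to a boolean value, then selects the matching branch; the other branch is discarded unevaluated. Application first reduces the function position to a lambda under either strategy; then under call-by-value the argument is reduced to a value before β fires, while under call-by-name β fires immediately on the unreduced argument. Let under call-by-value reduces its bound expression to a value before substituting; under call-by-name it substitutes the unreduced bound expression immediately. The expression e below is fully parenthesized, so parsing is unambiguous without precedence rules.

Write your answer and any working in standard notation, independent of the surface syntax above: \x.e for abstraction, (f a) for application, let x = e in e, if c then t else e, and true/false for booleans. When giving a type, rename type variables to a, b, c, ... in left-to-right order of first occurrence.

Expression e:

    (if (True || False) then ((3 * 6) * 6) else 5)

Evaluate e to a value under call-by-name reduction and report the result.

Derivation:
step 0: (if (true || false) then ((3 * 6) * 6) else 5)
step 1: [delta@0] (if true then ((3 * 6) * 6) else 5)
step 2: [if@root] ((3 * 6) * 6)
step 3: [delta@0] (18 * 6)
step 4: [delta@root] 108

Answer: 108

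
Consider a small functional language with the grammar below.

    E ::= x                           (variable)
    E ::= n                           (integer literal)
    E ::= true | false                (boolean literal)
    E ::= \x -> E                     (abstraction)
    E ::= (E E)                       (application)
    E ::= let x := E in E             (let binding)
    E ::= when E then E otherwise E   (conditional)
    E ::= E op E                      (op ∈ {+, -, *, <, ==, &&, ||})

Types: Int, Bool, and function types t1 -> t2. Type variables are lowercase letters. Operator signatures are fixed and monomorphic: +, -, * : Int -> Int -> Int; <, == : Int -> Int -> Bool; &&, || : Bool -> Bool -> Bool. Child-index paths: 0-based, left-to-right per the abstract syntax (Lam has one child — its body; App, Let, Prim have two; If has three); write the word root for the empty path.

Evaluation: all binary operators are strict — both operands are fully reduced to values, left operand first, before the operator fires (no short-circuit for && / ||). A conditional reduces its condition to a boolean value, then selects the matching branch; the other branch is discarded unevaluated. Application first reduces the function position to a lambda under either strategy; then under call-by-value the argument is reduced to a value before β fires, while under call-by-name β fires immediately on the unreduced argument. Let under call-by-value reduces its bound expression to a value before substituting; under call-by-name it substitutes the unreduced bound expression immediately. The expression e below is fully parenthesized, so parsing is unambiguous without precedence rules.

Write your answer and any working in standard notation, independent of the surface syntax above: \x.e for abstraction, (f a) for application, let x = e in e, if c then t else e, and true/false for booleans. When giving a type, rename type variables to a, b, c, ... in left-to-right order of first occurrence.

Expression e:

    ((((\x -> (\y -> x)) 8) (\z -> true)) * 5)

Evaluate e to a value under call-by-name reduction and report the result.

Trace:
step 0: ((((\x.(\y.x)) 8) (\z.true)) * 5)
step 1: [beta@0.0] (((\y.8) (\z.true)) * 5)
step 2: [beta@0] (8 * 5)
step 3: [delta@root] 40

Answer: 40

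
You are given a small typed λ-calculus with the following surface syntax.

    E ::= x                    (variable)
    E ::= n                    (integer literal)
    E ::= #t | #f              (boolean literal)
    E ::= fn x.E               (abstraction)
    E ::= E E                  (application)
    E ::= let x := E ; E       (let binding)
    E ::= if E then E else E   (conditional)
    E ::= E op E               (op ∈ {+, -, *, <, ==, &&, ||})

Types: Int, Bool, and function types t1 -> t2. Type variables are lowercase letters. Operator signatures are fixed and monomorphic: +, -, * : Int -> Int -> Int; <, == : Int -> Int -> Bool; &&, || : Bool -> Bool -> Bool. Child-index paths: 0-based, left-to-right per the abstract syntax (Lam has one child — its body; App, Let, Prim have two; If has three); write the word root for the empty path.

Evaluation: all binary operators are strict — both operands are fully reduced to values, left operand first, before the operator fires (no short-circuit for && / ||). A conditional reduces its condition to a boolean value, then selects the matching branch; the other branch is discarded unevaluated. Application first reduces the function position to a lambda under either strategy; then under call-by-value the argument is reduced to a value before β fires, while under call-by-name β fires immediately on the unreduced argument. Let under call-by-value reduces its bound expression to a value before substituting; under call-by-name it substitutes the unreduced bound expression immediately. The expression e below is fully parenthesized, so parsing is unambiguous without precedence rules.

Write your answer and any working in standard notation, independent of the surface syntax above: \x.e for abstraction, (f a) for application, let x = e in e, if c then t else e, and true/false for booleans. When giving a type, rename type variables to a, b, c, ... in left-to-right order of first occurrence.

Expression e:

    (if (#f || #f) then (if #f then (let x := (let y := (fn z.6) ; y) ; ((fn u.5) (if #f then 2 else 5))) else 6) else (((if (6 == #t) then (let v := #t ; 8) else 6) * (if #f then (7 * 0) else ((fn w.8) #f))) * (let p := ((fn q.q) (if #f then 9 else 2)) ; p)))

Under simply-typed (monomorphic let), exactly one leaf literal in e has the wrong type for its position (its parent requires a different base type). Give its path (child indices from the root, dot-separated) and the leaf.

Derivation:
  unify Bool ~ Bool
  unify Bool ~ Bool
  unify Bool ~ Bool
  unify Bool ~ Bool
\z._ : a -> Int
let y : a -> Int
y : a -> Int
let x : a -> Int
\u._ : b -> Int
  unify Bool ~ Bool
  unify Int ~ Int
  unify b -> Int ~ Int -> c
  unify b ~ Int
  unify Int ~ c
_ _ : Int
  unify Int ~ Int
  unify Int ~ Int
  unify Bool ~ Int
  FAIL: mismatch Bool ~ Int

Answer: 2.0.0.0.1 : true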